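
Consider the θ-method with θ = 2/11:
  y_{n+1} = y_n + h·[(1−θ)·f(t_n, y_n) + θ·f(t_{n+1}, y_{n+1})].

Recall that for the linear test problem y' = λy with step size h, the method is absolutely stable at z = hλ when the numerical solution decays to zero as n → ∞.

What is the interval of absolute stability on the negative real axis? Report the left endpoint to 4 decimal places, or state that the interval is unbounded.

On y'=λy, z=hλ:
  y_{n+1} = y_n + z·[9/11·y_n + 2/11·y_{n+1}] ⇒ (1 − 2/11z)y_{n+1} = (1 + 9/11z)y_n
  Hence R(z) = (1 + 9/11z)/(1 − 2/11z).

Find x<0 with |R(x)|<1.
x=-0.68: |R|=0.3948
R=−1: 1+9/11x = −1+2/11x ⇒ -7/11x=2 ⇒ x=2/(-7/11)=-3.1429
Confirm numerically:
  x=-3.026: |R|=0.95203 <1
  x=-2.748: |R|=0.83244 <1
  x=-2.222: |R|=0.58262 <1
  x=-3.658: |R|=1.19688 >1
  x=-3.595: |R|=1.17400 >1
  x=-3.315: |R|=1.06835 >1
Stable set (-3.1429, 0).

z∈(-3.1429,0).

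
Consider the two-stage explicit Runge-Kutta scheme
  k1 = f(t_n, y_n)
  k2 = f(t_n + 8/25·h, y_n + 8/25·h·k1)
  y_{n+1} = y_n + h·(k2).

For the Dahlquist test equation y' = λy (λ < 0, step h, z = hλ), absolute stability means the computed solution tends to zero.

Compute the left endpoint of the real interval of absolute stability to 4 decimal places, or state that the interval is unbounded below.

left endpoint -3.1250.

On y'=λy, z=hλ:
  k1=λy_n ⇒ h·k1=z·y_n;  k2=λ(1+8/25z)y_n ⇒ h·k2=z(1+8/25z)y_n
  y_{n+1}/y_n = 1 + z(1+8/25z) = 1 + z + 8/25z²
  ⇒ R(z) = 1 + z + 8/25z².

Solve |R(x)|<1 on ℝ⁻.
x=-0.82: |R|=0.3952
R=1: x+8/25x²=0 ⇒ x=−25/8=-3.1250; min R=1−1/(4·8/25)=0.2188>−1
Confirm numerically:
  x=-3.038: |R|=0.91542 <1
  x=-2.302: |R|=0.39375 <1
  x=-2.060: |R|=0.29795 <1
  x=-1.523: |R|=0.21925 <1
  x=-3.350: |R|=1.24120 >1
  x=-3.231: |R|=1.10960 >1
So |R|<1 on (-3.1250, 0).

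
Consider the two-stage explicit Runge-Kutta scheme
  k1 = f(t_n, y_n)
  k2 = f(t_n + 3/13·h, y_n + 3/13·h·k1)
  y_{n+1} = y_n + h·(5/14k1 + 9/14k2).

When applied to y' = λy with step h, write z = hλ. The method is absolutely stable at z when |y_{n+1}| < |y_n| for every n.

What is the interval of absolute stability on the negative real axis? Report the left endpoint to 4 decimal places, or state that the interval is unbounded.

Set f=λy, z=hλ:
  k1=λy_n ⇒ h·k1=z·y_n;  k2=λ(1+3/13z)y_n ⇒ h·k2=z(1+3/13z)y_n
  y_{n+1}/y_n = 1 + 5/14z + 9/14z(1+3/13z) = 1 + z + 27/182z²
  ⇒ R(z) = 1 + z + 27/182z².

Need |R(x)|<1, x<0.
x=-1.12: |R|=0.0661
R=1: x+27/182x²=0 ⇒ x=−182/27=-6.7407; min R=1−1/(4·27/182)=-0.6852>−1
Confirm numerically:
  x=-5.670: |R|=0.09934 <1
  x=-3.626: |R|=0.67549 <1
  x=-3.128: |R|=0.67647 <1
  x=-3.105: |R|=0.67474 <1
  x=-7.237: |R|=1.53279 >1
  x=-6.850: |R|=1.11103 >1
Interval (-6.7407, 0).

z∈(-6.7407,0).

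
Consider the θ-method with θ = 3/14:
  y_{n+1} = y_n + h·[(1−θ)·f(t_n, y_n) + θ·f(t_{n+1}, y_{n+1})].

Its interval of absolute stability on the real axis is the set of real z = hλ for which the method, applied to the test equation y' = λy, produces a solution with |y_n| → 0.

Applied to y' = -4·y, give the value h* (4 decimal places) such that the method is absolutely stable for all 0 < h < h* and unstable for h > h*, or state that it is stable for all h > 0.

(-3.5000,0); λ=-4 ⇒ h* = (7/2)/4 = 0.8750.

Set f=λy, z=hλ:
  y_{n+1} = y_n + z·[11/14·y_n + 3/14·y_{n+1}] ⇒ (1 − 3/14z)y_{n+1} = (1 + 11/14z)y_n
  R(z) = (1 + 11/14z)/(1 − 3/14z).

Boundary: |R(x)|=1, x<0.
x=-1.68: |R|=0.2353
R=−1: 1+11/14x = −1+3/14x ⇒ -4/7x=2 ⇒ x=2/(-4/7)=-3.5000
Confirm numerically:
  x=-2.076: |R|=0.43682 <1
  x=-2.062: |R|=0.43010 <1
  x=-1.494: |R|=0.13170 <1
  x=-4.009: |R|=1.15645 >1
  x=-3.676: |R|=1.05626 >1
Interval (-3.5000, 0).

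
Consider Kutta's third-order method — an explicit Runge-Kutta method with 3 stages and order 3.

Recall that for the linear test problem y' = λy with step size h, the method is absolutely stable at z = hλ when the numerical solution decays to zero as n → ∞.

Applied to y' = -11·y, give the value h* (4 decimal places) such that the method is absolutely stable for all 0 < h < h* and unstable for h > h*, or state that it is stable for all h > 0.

Test eqn y'=λy, z=hλ:
  order 3, 3-stage ⇒ R(z)=1+z+z^2/2+z^3/6
  (e.g. R(-1.77)=-0.12776, |R|=0.12776)

Boundary: |R(x)|=1, x<0.
x=-1.77: |R|=0.1278
|R(-2.91)|=1.7830 |R(-0.9)|=0.3835 |R(-0.78)|=0.4451
Bisect:
  x_lo=-2.8683 |R|=1.6876  x_hi=-0.3787 |R|=0.6840
  mid=-1.62346 |R|=0.01879 →hi
  mid=-2.24586 |R|=0.61190 →hi
  mid=-2.55706 |R|=1.07437 →lo
  mid=-2.40146 |R|=0.82617 →hi
  mid=-2.47926 |R|=0.94579 →hi
  mid=-2.51816 |R|=1.00893 →lo
  mid=-2.49871 |R|=0.97708 →hi
  ...
  [-2.51285,-2.51269] ⇒ x*=-2.5127
Interval (-2.5127, 0).

(-2.5127,0); λ=-11 ⇒ h* = 0.2284.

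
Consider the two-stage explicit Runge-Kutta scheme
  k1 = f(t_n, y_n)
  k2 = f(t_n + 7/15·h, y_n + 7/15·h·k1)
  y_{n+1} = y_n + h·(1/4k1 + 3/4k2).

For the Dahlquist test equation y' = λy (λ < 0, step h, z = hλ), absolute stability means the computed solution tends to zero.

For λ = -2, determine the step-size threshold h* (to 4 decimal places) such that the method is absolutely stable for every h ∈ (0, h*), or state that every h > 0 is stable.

(-2.8571,0); λ=-2 ⇒ h* = (20/7)/2 = 1.4286.

With y'=λy (z=hλ):
  k1=λy_n ⇒ h·k1=z·y_n;  k2=λ(1+7/15z)y_n ⇒ h·k2=z(1+7/15z)y_n
  y_{n+1}/y_n = 1 + 1/4z + 3/4z(1+7/15z) = 1 + z + 7/20z²
  Hence R(z) = 1 + z + 7/20z².

Find x<0 with |R(x)|<1.
x=-0.96: |R|=0.3626
R=1: x+7/20x²=0 ⇒ x=−20/7=-2.8571; min R=1−1/(4·7/20)=0.2857>−1
Confirm numerically:
  x=-2.693: |R|=0.84529 <1
  x=-2.299: |R|=0.55089 <1
  x=-1.583: |R|=0.29406 <1
  x=-1.356: |R|=0.28756 <1
  x=-3.443: |R|=1.70599 >1
  x=-3.211: |R|=1.39768 >1
  x=-2.994: |R|=1.14341 >1
So |R|<1 on (-2.8571, 0).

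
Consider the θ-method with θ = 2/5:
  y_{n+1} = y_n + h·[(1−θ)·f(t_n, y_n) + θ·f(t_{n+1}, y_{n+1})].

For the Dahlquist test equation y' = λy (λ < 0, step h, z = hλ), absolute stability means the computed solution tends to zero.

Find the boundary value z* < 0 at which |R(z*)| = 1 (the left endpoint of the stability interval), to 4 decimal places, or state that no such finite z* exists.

z* = -10.0000.

On y'=λy, z=hλ:
  y_{n+1} = y_n + z·[3/5·y_n + 2/5·y_{n+1}] ⇒ (1 − 2/5z)y_{n+1} = (1 + 3/5z)y_n
  ⇒ R(z) = (1 + 3/5z)/(1 − 2/5z).

Need |R(x)|<1, x<0.
x=-0.34: |R|=0.7007
R=−1: 1+3/5x = −1+2/5x ⇒ -1/5x=2 ⇒ x=2/(-1/5)=-10.0000
Confirm numerically:
  x=-9.133: |R|=0.96274 <1
  x=-6.248: |R|=0.78555 <1
  x=-5.459: |R|=0.71473 <1
  x=-10.370: |R|=1.01437 >1
  x=-10.292: |R|=1.01141 >1
Interval (-10.0000, 0).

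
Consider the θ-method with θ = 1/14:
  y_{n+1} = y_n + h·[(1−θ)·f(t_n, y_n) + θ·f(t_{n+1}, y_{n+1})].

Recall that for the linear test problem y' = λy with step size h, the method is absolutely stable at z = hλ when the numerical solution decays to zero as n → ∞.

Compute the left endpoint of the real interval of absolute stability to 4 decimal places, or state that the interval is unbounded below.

Test eqn y'=λy, z=hλ:
  y_{n+1} = y_n + z·[13/14·y_n + 1/14·y_{n+1}] ⇒ (1 − 1/14z)y_{n+1} = (1 + 13/14z)y_n
  so R(z) = (1 + 13/14z)/(1 − 1/14z).

Boundary: |R(x)|=1, x<0.
x=-0.94: |R|=0.1191
R=−1: 1+13/14x = −1+1/14x ⇒ -6/7x=2 ⇒ x=2/(-6/7)=-2.3333
Confirm numerically:
  x=-2.205: |R|=0.90497 <1
  x=-1.603: |R|=0.43831 <1
  x=-1.555: |R|=0.39955 <1
  x=-1.087: |R|=0.00868 <1
  x=-2.838: |R|=1.35966 >1
  x=-2.762: |R|=1.30688 >1
Stable set (-2.3333, 0).

left endpoint -2.3333.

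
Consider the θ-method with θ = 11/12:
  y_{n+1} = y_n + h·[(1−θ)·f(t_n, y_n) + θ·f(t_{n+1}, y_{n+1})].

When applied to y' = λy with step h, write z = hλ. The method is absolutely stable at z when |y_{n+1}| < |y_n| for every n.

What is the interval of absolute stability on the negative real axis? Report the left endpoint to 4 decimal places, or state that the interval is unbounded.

interval (−∞, 0).

With y'=λy (z=hλ):
  y_{n+1} = y_n + z·[1/12·y_n + 11/12·y_{n+1}] ⇒ (1 − 11/12z)y_{n+1} = (1 + 1/12z)y_n
  ⇒ R(z) = (1 + 1/12z)/(1 − 11/12z).

Boundary: |R(x)|=1, x<0.
x=-0.88: |R|=0.5129
x=-2: |R|=0.2941
x=-10: |R|=0.0164
x=-100: |R|=0.0791
θ=11/12≥1/2 ⇒ |1+1/12x|<|1−11/12x| ∀x<0 ⇒ unbounded interval.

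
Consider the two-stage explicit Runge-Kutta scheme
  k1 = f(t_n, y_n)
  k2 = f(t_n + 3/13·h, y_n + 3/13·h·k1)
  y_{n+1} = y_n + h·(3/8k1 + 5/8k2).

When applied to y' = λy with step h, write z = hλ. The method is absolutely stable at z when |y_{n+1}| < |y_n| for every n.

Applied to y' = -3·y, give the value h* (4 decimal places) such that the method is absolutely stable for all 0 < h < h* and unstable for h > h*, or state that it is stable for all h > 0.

(-6.9333,0); λ=-3 ⇒ h* = (104/15)/3 = 2.3111.

On y'=λy, z=hλ:
  k1=λy_n ⇒ h·k1=z·y_n;  k2=λ(1+3/13z)y_n ⇒ h·k2=z(1+3/13z)y_n
  y_{n+1}/y_n = 1 + 3/8z + 5/8z(1+3/13z) = 1 + z + 15/104z²
  so R(z) = 1 + z + 15/104z².

Find x<0 with |R(x)|<1.
x=-0.45: |R|=0.5792
R=1: x+15/104x²=0 ⇒ x=−104/15=-6.9333; min R=1−1/(4·15/104)=-0.7333>−1
Confirm numerically:
  x=-6.143: |R|=0.29976 <1
  x=-5.358: |R|=0.21740 <1
  x=-5.209: |R|=0.29549 <1
  x=-3.065: |R|=0.71006 <1
  x=-7.279: |R|=1.36290 >1
  x=-7.166: |R|=1.24047 >1
Interval (-6.9333, 0).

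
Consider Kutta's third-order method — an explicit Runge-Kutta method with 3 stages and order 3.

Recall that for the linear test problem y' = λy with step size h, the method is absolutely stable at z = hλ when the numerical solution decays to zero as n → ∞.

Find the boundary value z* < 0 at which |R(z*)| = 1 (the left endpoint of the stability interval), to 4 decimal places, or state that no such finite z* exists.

On y'=λy, z=hλ:
  order 3, 3-stage ⇒ R(z)=1+z+z^2/2+z^3/6
  (e.g. R(-1.2)=0.23200, |R|=0.23200)

Need |R(x)|<1, x<0.
x=-1.2: |R|=0.2320
|R(-1.98)|=0.3135 |R(-1.87)|=0.2114 |R(-0.75)|=0.4609
Bisect:
  x_lo=-3.3014 |R|=2.8489  x_hi=-0.1056 |R|=0.8998
  mid=-1.70351 |R|=0.07645 →hi
  mid=-2.50245 |R|=0.98315 →hi
  mid=-2.90192 |R|=1.76427 →lo
  mid=-2.70219 |R|=1.33976 →lo
  mid=-2.60232 |R|=1.15346 →lo
  mid=-2.55238 |R|=1.06637 →lo
  mid=-2.52742 |R|=1.02429 →lo
  mid=-2.51493 |R|=1.00360 →lo
  mid=-2.50869 |R|=0.99335 →hi
  ...
  [-2.51279,-2.51259] ⇒ x*=-2.5127
So |R|<1 on (-2.5127, 0).

left endpoint -2.5127.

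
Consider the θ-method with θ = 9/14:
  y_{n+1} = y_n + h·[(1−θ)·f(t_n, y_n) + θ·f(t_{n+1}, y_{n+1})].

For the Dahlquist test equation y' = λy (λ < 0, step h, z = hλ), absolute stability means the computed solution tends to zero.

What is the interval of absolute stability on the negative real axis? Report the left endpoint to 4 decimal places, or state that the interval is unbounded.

With y'=λy (z=hλ):
  y_{n+1} = y_n + z·[5/14·y_n + 9/14·y_{n+1}] ⇒ (1 − 9/14z)y_{n+1} = (1 + 5/14z)y_n
  so R(z) = (1 + 5/14z)/(1 − 9/14z).

Find x<0 with |R(x)|<1.
x=-1.51: |R|=0.2338
x=-2: |R|=0.1250
x=-10: |R|=0.3462
x=-100: |R|=0.5317
θ=9/14≥1/2 ⇒ |1+5/14x|<|1−9/14x| ∀x<0 ⇒ stable on all of ℝ⁻.

(−∞, 0) — no finite endpoint.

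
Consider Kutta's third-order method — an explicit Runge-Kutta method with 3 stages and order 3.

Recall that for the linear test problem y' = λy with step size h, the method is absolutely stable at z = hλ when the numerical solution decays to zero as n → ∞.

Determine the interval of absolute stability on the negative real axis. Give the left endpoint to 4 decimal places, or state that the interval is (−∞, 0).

On y'=λy, z=hλ:
  order 3, 3-stage ⇒ R(z)=1+z+z^2/2+z^3/6
  (e.g. R(-0.5)=0.60417, |R|=0.60417)

Need |R(x)|<1, x<0.
x=-0.5: |R|=0.6042
|R(-2.55)|=1.0623 |R(-1.93)|=0.2657 |R(-0.7)|=0.4878
Bisect:
  x_lo=-2.9363 |R|=1.8447  x_hi=-0.1529 |R|=0.8582
  mid=-1.54459 |R|=0.03412 →hi
  mid=-2.24043 |R|=0.60498 →hi
  mid=-2.58835 |R|=1.12870 →lo
  mid=-2.41439 |R|=0.84544 →hi
  mid=-2.50137 |R|=0.98139 →hi
  mid=-2.54486 |R|=1.05359 →lo
  mid=-2.52311 |R|=1.01713 →lo
  mid=-2.51224 |R|=0.99917 →hi
  mid=-2.51768 |R|=1.00813 →lo
  mid=-2.51496 |R|=1.00364 →lo
  ...
  [-2.51275,-2.51258] ⇒ x*=-2.5127
So |R|<1 on (-2.5127, 0).

z∈(-2.5127,0).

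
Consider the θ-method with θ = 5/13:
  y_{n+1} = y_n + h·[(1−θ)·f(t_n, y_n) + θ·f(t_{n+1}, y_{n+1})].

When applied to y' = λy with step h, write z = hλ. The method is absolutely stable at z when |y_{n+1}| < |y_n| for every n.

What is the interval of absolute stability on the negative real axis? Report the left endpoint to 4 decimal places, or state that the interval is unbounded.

(-8.6667, 0).

Set f=λy, z=hλ:
  y_{n+1} = y_n + z·[8/13·y_n + 5/13·y_{n+1}] ⇒ (1 − 5/13z)y_{n+1} = (1 + 8/13z)y_n
  R(z) = (1 + 8/13z)/(1 − 5/13z).

Solve |R(x)|<1 on ℝ⁻.
x=-1.27: |R|=0.1468
R=−1: 1+8/13x = −1+5/13x ⇒ -3/13x=2 ⇒ x=2/(-3/13)=-8.6667
Confirm numerically:
  x=-6.863: |R|=0.88564 <1
  x=-4.941: |R|=0.70357 <1
  x=-4.626: |R|=0.66449 <1
  x=-9.200: |R|=1.02712 >1
  x=-8.977: |R|=1.01608 >1
  x=-8.855: |R|=1.00986 >1
Stable set (-8.6667, 0).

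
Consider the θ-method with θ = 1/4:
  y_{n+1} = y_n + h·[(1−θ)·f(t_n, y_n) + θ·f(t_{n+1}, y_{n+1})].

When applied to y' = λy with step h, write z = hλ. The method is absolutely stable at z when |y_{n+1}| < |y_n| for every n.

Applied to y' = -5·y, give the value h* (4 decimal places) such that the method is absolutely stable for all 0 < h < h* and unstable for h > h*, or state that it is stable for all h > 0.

(-4.0000,0); λ=-5 ⇒ h* = (4)/5 = 0.8000.

On y'=λy, z=hλ:
  y_{n+1} = y_n + z·[3/4·y_n + 1/4·y_{n+1}] ⇒ (1 − 1/4z)y_{n+1} = (1 + 3/4z)y_n
  Hence R(z) = (1 + 3/4z)/(1 − 1/4z).

Solve |R(x)|<1 on ℝ⁻.
x=-1.21: |R|=0.0710
R=−1: 1+3/4x = −1+1/4x ⇒ -1/2x=2 ⇒ x=2/(-1/2)=-4.0000
Confirm numerically:
  x=-3.427: |R|=0.84570 <1
  x=-3.400: |R|=0.83784 <1
  x=-2.200: |R|=0.41935 <1
  x=-1.808: |R|=0.24518 <1
  x=-4.598: |R|=1.13910 >1
  x=-4.559: |R|=1.13062 >1
Interval (-4.0000, 0).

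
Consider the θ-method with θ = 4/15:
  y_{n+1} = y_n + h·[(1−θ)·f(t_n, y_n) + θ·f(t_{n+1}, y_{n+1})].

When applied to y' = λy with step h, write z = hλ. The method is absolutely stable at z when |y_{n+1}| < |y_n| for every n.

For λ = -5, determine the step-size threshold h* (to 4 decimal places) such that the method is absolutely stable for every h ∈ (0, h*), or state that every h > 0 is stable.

(-4.2857,0); λ=-5 ⇒ h* = (30/7)/5 = 0.8571.

With y'=λy (z=hλ):
  y_{n+1} = y_n + z·[11/15·y_n + 4/15·y_{n+1}] ⇒ (1 − 4/15z)y_{n+1} = (1 + 11/15z)y_n
  R(z) = (1 + 11/15z)/(1 − 4/15z).

Find x<0 with |R(x)|<1.
x=-1.06: |R|=0.1736
R=−1: 1+11/15x = −1+4/15x ⇒ -7/15x=2 ⇒ x=2/(-7/15)=-4.2857
Confirm numerically:
  x=-4.170: |R|=0.97443 <1
  x=-4.084: |R|=0.95494 <1
  x=-3.166: |R|=0.71667 <1
  x=-2.719: |R|=0.57617 <1
  x=-4.564: |R|=1.05858 >1
  x=-4.554: |R|=1.05654 >1
So |R|<1 on (-4.2857, 0).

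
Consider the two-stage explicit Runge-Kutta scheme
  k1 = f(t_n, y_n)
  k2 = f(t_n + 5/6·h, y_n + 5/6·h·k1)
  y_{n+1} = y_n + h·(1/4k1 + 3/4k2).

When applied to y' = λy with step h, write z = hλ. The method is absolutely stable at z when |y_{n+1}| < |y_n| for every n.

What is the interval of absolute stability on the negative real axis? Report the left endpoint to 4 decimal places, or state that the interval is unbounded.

z∈(-1.6000,0).

Set f=λy, z=hλ:
  k1=λy_n ⇒ h·k1=z·y_n;  k2=λ(1+5/6z)y_n ⇒ h·k2=z(1+5/6z)y_n
  y_{n+1}/y_n = 1 + 1/4z + 3/4z(1+5/6z) = 1 + z + 5/8z²
  Hence R(z) = 1 + z + 5/8z².

Solve |R(x)|<1 on ℝ⁻.
x=-0.37: |R|=0.7156
R=1: x+5/8x²=0 ⇒ x=−8/5=-1.6000; min R=1−1/(4·5/8)=0.6000>−1
Confirm numerically:
  x=-1.481: |R|=0.88985 <1
  x=-1.022: |R|=0.63080 <1
  x=-0.818: |R|=0.60020 <1
  x=-2.137: |R|=1.71723 >1
  x=-1.871: |R|=1.31690 >1
Interval (-1.6000, 0).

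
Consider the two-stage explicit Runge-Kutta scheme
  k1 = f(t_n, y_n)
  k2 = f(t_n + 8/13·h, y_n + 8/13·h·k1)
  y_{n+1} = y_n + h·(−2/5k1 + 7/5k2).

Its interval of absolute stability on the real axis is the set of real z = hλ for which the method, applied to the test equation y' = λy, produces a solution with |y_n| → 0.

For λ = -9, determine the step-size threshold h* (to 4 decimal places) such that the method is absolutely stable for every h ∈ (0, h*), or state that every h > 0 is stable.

Test eqn y'=λy, z=hλ:
  k1=λy_n ⇒ h·k1=z·y_n;  k2=λ(1+8/13z)y_n ⇒ h·k2=z(1+8/13z)y_n
  y_{n+1}/y_n = 1 − 2/5z + 7/5z(1+8/13z) = 1 + z + 56/65z²
  ⇒ R(z) = 1 + z + 56/65z².

Solve |R(x)|<1 on ℝ⁻.
x=-1: |R|=0.8615
R=1: x+56/65x²=0 ⇒ x=−65/56=-1.1607; min R=1−1/(4·56/65)=0.7098>−1
Confirm numerically:
  x=-0.884: |R|=0.78925 <1
  x=-0.696: |R|=0.72134 <1
  x=-0.527: |R|=0.71227 <1
  x=-1.635: |R|=1.66809 >1
  x=-1.527: |R|=1.48187 >1
  x=-1.355: |R|=1.22681 >1
Interval (-1.1607, 0).

(-1.1607,0); λ=-9 ⇒ h* = (65/56)/9 = 0.1290.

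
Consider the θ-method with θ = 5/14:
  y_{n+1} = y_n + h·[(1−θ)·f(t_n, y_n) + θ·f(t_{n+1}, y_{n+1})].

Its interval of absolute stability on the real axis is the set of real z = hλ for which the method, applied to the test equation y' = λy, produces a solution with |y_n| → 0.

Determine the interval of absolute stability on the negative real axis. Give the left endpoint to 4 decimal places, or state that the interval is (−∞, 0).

(-7.0000, 0).

On y'=λy, z=hλ:
  y_{n+1} = y_n + z·[9/14·y_n + 5/14·y_{n+1}] ⇒ (1 − 5/14z)y_{n+1} = (1 + 9/14z)y_n
  ⇒ R(z) = (1 + 9/14z)/(1 − 5/14z).

Solve |R(x)|<1 on ℝ⁻.
x=-0.44: |R|=0.6198
R=−1: 1+9/14x = −1+5/14x ⇒ -2/7x=2 ⇒ x=2/(-2/7)=-7.0000
Confirm numerically:
  x=-6.634: |R|=0.96896 <1
  x=-6.617: |R|=0.96746 <1
  x=-5.489: |R|=0.85417 <1
  x=-3.903: |R|=0.63037 <1
  x=-7.515: |R|=1.03994 >1
  x=-7.271: |R|=1.02153 >1
So |R|<1 on (-7.0000, 0).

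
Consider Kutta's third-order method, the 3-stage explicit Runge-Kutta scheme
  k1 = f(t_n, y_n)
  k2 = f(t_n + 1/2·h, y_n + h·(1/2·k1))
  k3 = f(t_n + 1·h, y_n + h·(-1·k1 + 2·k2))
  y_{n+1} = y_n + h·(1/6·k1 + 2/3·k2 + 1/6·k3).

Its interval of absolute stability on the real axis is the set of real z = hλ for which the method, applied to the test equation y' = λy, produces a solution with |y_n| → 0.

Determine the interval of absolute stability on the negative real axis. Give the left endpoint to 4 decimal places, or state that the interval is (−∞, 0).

Set f=λy, z=hλ:
  order 3, 3-stage ⇒ R(z)=1+z+z^2/2+z^3/6
  (e.g. R(-1.11)=0.27811, |R|=0.27811)

Solve |R(x)|<1 on ℝ⁻.
x=-1.11: |R|=0.2781
|R(-1.66)|=0.0446 |R(-0.98)|=0.3433 |R(-0.54)|=0.5796
Bisect:
  x_lo=-2.9529 |R|=1.8845  x_hi=-0.0695 |R|=0.9329
  mid=-1.51120 |R|=0.05547 →hi
  mid=-2.23207 |R|=0.59441 →hi
  mid=-2.59250 |R|=1.13603 →lo
  mid=-2.41228 |R|=0.84228 →hi
  mid=-2.50239 |R|=0.98306 →hi
  mid=-2.54745 |R|=1.05797 →lo
  mid=-2.52492 |R|=1.02013 →lo
  mid=-2.51366 |R|=1.00150 →lo
  mid=-2.50802 |R|=0.99225 →hi
  mid=-2.51084 |R|=0.99687 →hi
  ...
  [-2.51278,-2.51260] ⇒ x*=-2.5127
Interval (-2.5127, 0).

(-2.5127, 0).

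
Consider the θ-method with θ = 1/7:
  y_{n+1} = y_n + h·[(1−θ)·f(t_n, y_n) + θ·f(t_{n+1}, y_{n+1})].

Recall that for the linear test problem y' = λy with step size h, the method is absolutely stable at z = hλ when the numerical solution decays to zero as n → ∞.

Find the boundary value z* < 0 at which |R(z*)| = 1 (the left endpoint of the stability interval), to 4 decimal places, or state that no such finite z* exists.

Test eqn y'=λy, z=hλ:
  y_{n+1} = y_n + z·[6/7·y_n + 1/7·y_{n+1}] ⇒ (1 − 1/7z)y_{n+1} = (1 + 6/7z)y_n
  so R(z) = (1 + 6/7z)/(1 − 1/7z).

Boundary: |R(x)|=1, x<0.
x=-1.54: |R|=0.2623
R=−1: 1+6/7x = −1+1/7x ⇒ -5/7x=2 ⇒ x=2/(-5/7)=-2.8000
Confirm numerically:
  x=-2.676: |R|=0.93592 <1
  x=-2.283: |R|=0.72153 <1
  x=-2.045: |R|=0.58264 <1
  x=-1.689: |R|=0.36069 <1
  x=-3.274: |R|=1.23068 >1
  x=-2.929: |R|=1.06496 >1
So |R|<1 on (-2.8000, 0).

z* = -2.8000.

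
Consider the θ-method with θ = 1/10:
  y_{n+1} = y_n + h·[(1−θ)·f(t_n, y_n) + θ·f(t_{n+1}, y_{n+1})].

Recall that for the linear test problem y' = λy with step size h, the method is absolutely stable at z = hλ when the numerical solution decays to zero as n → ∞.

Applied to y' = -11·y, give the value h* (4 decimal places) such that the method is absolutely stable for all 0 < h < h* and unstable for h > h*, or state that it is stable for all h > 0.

With y'=λy (z=hλ):
  y_{n+1} = y_n + z·[9/10·y_n + 1/10·y_{n+1}] ⇒ (1 − 1/10z)y_{n+1} = (1 + 9/10z)y_n
  ⇒ R(z) = (1 + 9/10z)/(1 − 1/10z).

Find x<0 with |R(x)|<1.
x=-0.38: |R|=0.6339
R=−1: 1+9/10x = −1+1/10x ⇒ -4/5x=2 ⇒ x=2/(-4/5)=-2.5000
Confirm numerically:
  x=-2.366: |R|=0.91331 <1
  x=-1.775: |R|=0.50743 <1
  x=-1.680: |R|=0.43836 <1
  x=-1.312: |R|=0.15983 <1
  x=-3.028: |R|=1.32422 >1
  x=-2.548: |R|=1.03060 >1
Interval (-2.5000, 0).

(-2.5000,0); λ=-11 ⇒ h* = (5/2)/11 = 0.2273.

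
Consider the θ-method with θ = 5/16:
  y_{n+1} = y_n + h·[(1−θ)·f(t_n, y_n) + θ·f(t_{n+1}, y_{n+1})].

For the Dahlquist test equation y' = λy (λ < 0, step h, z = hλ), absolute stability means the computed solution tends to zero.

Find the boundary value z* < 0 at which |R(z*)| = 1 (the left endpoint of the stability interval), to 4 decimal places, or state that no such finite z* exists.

Set f=λy, z=hλ:
  y_{n+1} = y_n + z·[11/16·y_n + 5/16·y_{n+1}] ⇒ (1 − 5/16z)y_{n+1} = (1 + 11/16z)y_n
  so R(z) = (1 + 11/16z)/(1 − 5/16z).

Need |R(x)|<1, x<0.
x=-0.55: |R|=0.5307
R=−1: 1+11/16x = −1+5/16x ⇒ -3/8x=2 ⇒ x=2/(-3/8)=-5.3333
Confirm numerically:
  x=-4.299: |R|=0.83448 <1
  x=-3.663: |R|=0.70794 <1
  x=-3.611: |R|=0.69655 <1
  x=-5.851: |R|=1.06863 >1
  x=-5.826: |R|=1.06550 >1
  x=-5.503: |R|=1.02339 >1
Stable set (-5.3333, 0).

z* = -5.3333.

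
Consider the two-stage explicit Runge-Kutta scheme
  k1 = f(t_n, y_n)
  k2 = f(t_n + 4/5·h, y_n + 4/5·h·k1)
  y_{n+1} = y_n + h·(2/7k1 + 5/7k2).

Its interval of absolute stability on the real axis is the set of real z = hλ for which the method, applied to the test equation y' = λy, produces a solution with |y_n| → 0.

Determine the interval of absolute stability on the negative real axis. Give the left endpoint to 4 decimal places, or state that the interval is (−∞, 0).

z∈(-1.7500,0).

With y'=λy (z=hλ):
  k1=λy_n ⇒ h·k1=z·y_n;  k2=λ(1+4/5z)y_n ⇒ h·k2=z(1+4/5z)y_n
  y_{n+1}/y_n = 1 + 2/7z + 5/7z(1+4/5z) = 1 + z + 4/7z²
  R(z) = 1 + z + 4/7z².

Need |R(x)|<1, x<0.
x=-1.24: |R|=0.6386
R=1: x+4/7x²=0 ⇒ x=−7/4=-1.7500; min R=1−1/(4·4/7)=0.5625>−1
Confirm numerically:
  x=-1.596: |R|=0.85955 <1
  x=-1.003: |R|=0.57186 <1
  x=-0.890: |R|=0.56263 <1
  x=-2.332: |R|=1.77556 >1
  x=-2.297: |R|=1.71798 >1
  x=-1.909: |R|=1.17345 >1
Interval (-1.7500, 0).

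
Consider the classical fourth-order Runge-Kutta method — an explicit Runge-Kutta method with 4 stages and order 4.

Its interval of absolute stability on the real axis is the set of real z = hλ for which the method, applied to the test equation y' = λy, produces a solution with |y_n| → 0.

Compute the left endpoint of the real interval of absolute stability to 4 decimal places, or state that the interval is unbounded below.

left endpoint -2.7853.

Test eqn y'=λy, z=hλ:
  order 4, 4-stage ⇒ R(z)=1+z+z^2/2+z^3/6+z^4/24
  (e.g. R(-0.58)=0.56040, |R|=0.56040)

Need |R(x)|<1, x<0.
x=-0.58: |R|=0.5604
|R(-2.99)|=1.3551 |R(-2.74)|=0.9338 |R(-0.85)|=0.4306
Bisect:
  x_lo=-3.5363 |R|=2.8619  x_hi=-0.1474 |R|=0.8629
  mid=-1.84184 |R|=0.29249 →hi
  mid=-2.68906 |R|=0.86434 →hi
  mid=-3.11266 |R|=1.61668 →lo
  mid=-2.90086 |R|=1.18868 →lo
  mid=-2.79496 |R|=1.01467 →lo
  mid=-2.74201 |R|=0.93668 →hi
  mid=-2.76848 |R|=0.97495 →hi
  mid=-2.78172 |R|=0.99463 →hi
  ...
  [-2.78544,-2.78524] ⇒ x*=-2.7853
Stable set (-2.7853, 0).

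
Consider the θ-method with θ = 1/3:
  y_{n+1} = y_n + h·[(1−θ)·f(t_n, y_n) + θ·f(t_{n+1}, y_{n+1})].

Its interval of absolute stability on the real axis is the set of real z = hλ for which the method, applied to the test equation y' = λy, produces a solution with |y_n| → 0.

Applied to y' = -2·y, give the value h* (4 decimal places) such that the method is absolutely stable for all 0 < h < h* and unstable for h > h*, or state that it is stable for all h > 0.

(-6.0000,0); λ=-2 ⇒ h* = (6)/2 = 3.0000.

With y'=λy (z=hλ):
  y_{n+1} = y_n + z·[2/3·y_n + 1/3·y_{n+1}] ⇒ (1 − 1/3z)y_{n+1} = (1 + 2/3z)y_n
  so R(z) = (1 + 2/3z)/(1 − 1/3z).

Need |R(x)|<1, x<0.
x=-0.86: |R|=0.3316
R=−1: 1+2/3x = −1+1/3x ⇒ -1/3x=2 ⇒ x=2/(-1/3)=-6.0000
Confirm numerically:
  x=-5.236: |R|=0.90724 <1
  x=-4.633: |R|=0.82091 <1
  x=-4.536: |R|=0.80573 <1
  x=-3.469: |R|=0.60875 <1
  x=-6.540: |R|=1.05660 >1
  x=-6.529: |R|=1.05551 >1
  x=-6.226: |R|=1.02450 >1
Interval (-6.0000, 0).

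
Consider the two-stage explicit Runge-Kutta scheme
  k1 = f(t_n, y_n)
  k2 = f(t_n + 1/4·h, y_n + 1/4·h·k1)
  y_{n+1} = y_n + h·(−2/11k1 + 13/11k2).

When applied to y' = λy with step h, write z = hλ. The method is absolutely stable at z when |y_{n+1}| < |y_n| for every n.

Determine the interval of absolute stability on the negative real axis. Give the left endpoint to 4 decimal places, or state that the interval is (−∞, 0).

Set f=λy, z=hλ:
  k1=λy_n ⇒ h·k1=z·y_n;  k2=λ(1+1/4z)y_n ⇒ h·k2=z(1+1/4z)y_n
  y_{n+1}/y_n = 1 − 2/11z + 13/11z(1+1/4z) = 1 + z + 13/44z²
  R(z) = 1 + z + 13/44z².

Find x<0 with |R(x)|<1.
x=-0.91: |R|=0.3347
R=1: x+13/44x²=0 ⇒ x=−44/13=-3.3846; min R=1−1/(4·13/44)=0.1538>−1
Confirm numerically:
  x=-3.211: |R|=0.83529 <1
  x=-2.818: |R|=0.52824 <1
  x=-2.264: |R|=0.25041 <1
  x=-3.729: |R|=1.37943 >1
  x=-3.678: |R|=1.31882 >1
  x=-3.425: |R|=1.04087 >1
Interval (-3.3846, 0).

z∈(-3.3846,0).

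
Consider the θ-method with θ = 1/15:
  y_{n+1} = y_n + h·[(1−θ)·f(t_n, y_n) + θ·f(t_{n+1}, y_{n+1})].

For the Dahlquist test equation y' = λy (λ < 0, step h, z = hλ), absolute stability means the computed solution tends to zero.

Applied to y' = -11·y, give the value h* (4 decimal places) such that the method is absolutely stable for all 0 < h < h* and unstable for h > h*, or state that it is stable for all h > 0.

On y'=λy, z=hλ:
  y_{n+1} = y_n + z·[14/15·y_n + 1/15·y_{n+1}] ⇒ (1 − 1/15z)y_{n+1} = (1 + 14/15z)y_n
  R(z) = (1 + 14/15z)/(1 − 1/15z).

Boundary: |R(x)|=1, x<0.
x=-0.32: |R|=0.6867
R=−1: 1+14/15x = −1+1/15x ⇒ -13/15x=2 ⇒ x=2/(-13/15)=-2.3077
Confirm numerically:
  x=-1.481: |R|=0.34792 <1
  x=-1.447: |R|=0.31969 <1
  x=-1.215: |R|=0.12396 <1
  x=-0.937: |R|=0.11809 <1
  x=-2.869: |R|=1.40836 >1
  x=-2.763: |R|=1.33322 >1
  x=-2.335: |R|=1.02048 >1
So |R|<1 on (-2.3077, 0).

(-2.3077,0); λ=-11 ⇒ h* = (30/13)/11 = 0.2098.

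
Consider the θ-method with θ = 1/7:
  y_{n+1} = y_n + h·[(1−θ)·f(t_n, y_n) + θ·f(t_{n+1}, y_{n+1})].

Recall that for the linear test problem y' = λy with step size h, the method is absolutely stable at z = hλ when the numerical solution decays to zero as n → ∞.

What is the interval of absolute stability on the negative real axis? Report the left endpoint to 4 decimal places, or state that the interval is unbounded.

Test eqn y'=λy, z=hλ:
  y_{n+1} = y_n + z·[6/7·y_n + 1/7·y_{n+1}] ⇒ (1 − 1/7z)y_{n+1} = (1 + 6/7z)y_n
  ⇒ R(z) = (1 + 6/7z)/(1 − 1/7z).

Boundary: |R(x)|=1, x<0.
x=-1.62: |R|=0.3155
R=−1: 1+6/7x = −1+1/7x ⇒ -5/7x=2 ⇒ x=2/(-5/7)=-2.8000
Confirm numerically:
  x=-2.776: |R|=0.98773 <1
  x=-2.194: |R|=0.67044 <1
  x=-1.864: |R|=0.47202 <1
  x=-1.409: |R|=0.17291 <1
  x=-2.985: |R|=1.09264 >1
  x=-2.878: |R|=1.03948 >1
Interval (-2.8000, 0).

(-2.8000, 0).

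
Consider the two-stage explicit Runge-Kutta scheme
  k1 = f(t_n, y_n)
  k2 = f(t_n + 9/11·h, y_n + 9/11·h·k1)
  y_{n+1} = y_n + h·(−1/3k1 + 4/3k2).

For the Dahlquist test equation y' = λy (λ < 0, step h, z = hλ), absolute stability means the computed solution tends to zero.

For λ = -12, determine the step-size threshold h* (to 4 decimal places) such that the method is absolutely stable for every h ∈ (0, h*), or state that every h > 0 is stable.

On y'=λy, z=hλ:
  k1=λy_n ⇒ h·k1=z·y_n;  k2=λ(1+9/11z)y_n ⇒ h·k2=z(1+9/11z)y_n
  y_{n+1}/y_n = 1 − 1/3z + 4/3z(1+9/11z) = 1 + z + 12/11z²
  Hence R(z) = 1 + z + 12/11z².

Need |R(x)|<1, x<0.
x=-1: |R|=1.0909
R=1: x+12/11x²=0 ⇒ x=−11/12=-0.9167; min R=1−1/(4·12/11)=0.7708>−1
Confirm numerically:
  x=-0.719: |R|=0.84496 <1
  x=-0.694: |R|=0.83142 <1
  x=-0.556: |R|=0.78124 <1
  x=-1.356: |R|=1.64989 >1
  x=-1.073: |R|=1.18300 >1
Stable set (-0.9167, 0).

(-0.9167,0); λ=-12 ⇒ h* = (11/12)/12 = 0.0764.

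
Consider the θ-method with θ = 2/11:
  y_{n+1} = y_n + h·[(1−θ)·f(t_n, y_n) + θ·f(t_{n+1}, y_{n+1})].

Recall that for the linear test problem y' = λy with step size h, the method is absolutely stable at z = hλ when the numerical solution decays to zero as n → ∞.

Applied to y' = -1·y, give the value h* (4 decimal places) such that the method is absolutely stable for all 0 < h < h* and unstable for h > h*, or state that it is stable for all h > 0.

(-3.1429,0); λ=-1 ⇒ h* = (22/7)/1 = 3.1429.

On y'=λy, z=hλ:
  y_{n+1} = y_n + z·[9/11·y_n + 2/11·y_{n+1}] ⇒ (1 − 2/11z)y_{n+1} = (1 + 9/11z)y_n
  R(z) = (1 + 9/11z)/(1 − 2/11z).

Find x<0 with |R(x)|<1.
x=-1.18: |R|=0.0284
R=−1: 1+9/11x = −1+2/11x ⇒ -7/11x=2 ⇒ x=2/(-7/11)=-3.1429
Confirm numerically:
  x=-3.076: |R|=0.97271 <1
  x=-2.115: |R|=0.52758 <1
  x=-2.023: |R|=0.47900 <1
  x=-1.326: |R|=0.06841 <1
  x=-3.640: |R|=1.19037 >1
  x=-3.372: |R|=1.09040 >1
  x=-3.276: |R|=1.05310 >1
Interval (-3.1429, 0).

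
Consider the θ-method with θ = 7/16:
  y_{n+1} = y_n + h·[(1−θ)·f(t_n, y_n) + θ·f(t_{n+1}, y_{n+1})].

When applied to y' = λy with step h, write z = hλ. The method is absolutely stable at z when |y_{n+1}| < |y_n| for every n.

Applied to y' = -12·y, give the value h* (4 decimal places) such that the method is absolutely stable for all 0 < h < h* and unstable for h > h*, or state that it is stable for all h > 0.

(-16.0000,0); λ=-12 ⇒ h* = (16)/12 = 1.3333.

Set f=λy, z=hλ:
  y_{n+1} = y_n + z·[9/16·y_n + 7/16·y_{n+1}] ⇒ (1 − 7/16z)y_{n+1} = (1 + 9/16z)y_n
  Hence R(z) = (1 + 9/16z)/(1 − 7/16z).

Solve |R(x)|<1 on ℝ⁻.
x=-0.43: |R|=0.6381
R=−1: 1+9/16x = −1+7/16x ⇒ -1/8x=2 ⇒ x=2/(-1/8)=-16.0000
Confirm numerically:
  x=-15.915: |R|=0.99867 <1
  x=-14.338: |R|=0.97143 <1
  x=-10.145: |R|=0.86543 <1
  x=-7.358: |R|=0.74396 <1
  x=-16.345: |R|=1.00529 >1
  x=-16.155: |R|=1.00240 >1
  x=-16.032: |R|=1.00050 >1
So |R|<1 on (-16.0000, 0).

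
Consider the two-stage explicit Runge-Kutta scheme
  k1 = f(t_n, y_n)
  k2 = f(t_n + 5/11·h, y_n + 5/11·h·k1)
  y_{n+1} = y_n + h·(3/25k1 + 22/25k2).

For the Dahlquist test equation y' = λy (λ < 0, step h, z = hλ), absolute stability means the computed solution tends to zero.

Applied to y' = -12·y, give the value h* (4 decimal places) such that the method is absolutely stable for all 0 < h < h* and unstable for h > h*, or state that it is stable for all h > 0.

(-2.5000,0); λ=-12 ⇒ h* = (5/2)/12 = 0.2083.

With y'=λy (z=hλ):
  k1=λy_n ⇒ h·k1=z·y_n;  k2=λ(1+5/11z)y_n ⇒ h·k2=z(1+5/11z)y_n
  y_{n+1}/y_n = 1 + 3/25z + 22/25z(1+5/11z) = 1 + z + 2/5z²
  so R(z) = 1 + z + 2/5z².

Find x<0 with |R(x)|<1.
x=-0.76: |R|=0.4710
R=1: x+2/5x²=0 ⇒ x=−5/2=-2.5000; min R=1−1/(4·2/5)=0.3750>−1
Confirm numerically:
  x=-2.128: |R|=0.68335 <1
  x=-2.006: |R|=0.60361 <1
  x=-1.847: |R|=0.51756 <1
  x=-1.239: |R|=0.37505 <1
  x=-3.080: |R|=1.71456 >1
  x=-2.609: |R|=1.11375 >1
Stable set (-2.5000, 0).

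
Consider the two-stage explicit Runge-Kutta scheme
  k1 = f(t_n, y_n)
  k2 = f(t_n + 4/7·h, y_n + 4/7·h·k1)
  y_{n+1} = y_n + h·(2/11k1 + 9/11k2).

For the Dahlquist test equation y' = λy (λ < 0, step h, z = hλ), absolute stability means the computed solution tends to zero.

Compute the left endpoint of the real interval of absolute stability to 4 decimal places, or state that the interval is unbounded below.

z* = -2.1389.

On y'=λy, z=hλ:
  k1=λy_n ⇒ h·k1=z·y_n;  k2=λ(1+4/7z)y_n ⇒ h·k2=z(1+4/7z)y_n
  y_{n+1}/y_n = 1 + 2/11z + 9/11z(1+4/7z) = 1 + z + 36/77z²
  so R(z) = 1 + z + 36/77z².

Solve |R(x)|<1 on ℝ⁻.
x=-0.86: |R|=0.4858
R=1: x+36/77x²=0 ⇒ x=−77/36=-2.1389; min R=1−1/(4·36/77)=0.4653>−1
Confirm numerically:
  x=-1.855: |R|=0.75379 <1
  x=-1.510: |R|=0.55602 <1
  x=-0.882: |R|=0.48170 <1
  x=-0.876: |R|=0.48277 <1
  x=-2.492: |R|=1.41141 >1
  x=-2.468: |R|=1.37975 >1
  x=-2.461: |R|=1.37062 >1
Stable set (-2.1389, 0).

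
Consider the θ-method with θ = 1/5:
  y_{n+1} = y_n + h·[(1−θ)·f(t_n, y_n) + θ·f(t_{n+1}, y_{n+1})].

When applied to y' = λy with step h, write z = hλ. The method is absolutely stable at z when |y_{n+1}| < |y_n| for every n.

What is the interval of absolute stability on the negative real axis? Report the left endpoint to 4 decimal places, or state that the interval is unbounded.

Set f=λy, z=hλ:
  y_{n+1} = y_n + z·[4/5·y_n + 1/5·y_{n+1}] ⇒ (1 − 1/5z)y_{n+1} = (1 + 4/5z)y_n
  R(z) = (1 + 4/5z)/(1 − 1/5z).

Need |R(x)|<1, x<0.
x=-1.72: |R|=0.2798
R=−1: 1+4/5x = −1+1/5x ⇒ -3/5x=2 ⇒ x=2/(-3/5)=-3.3333
Confirm numerically:
  x=-2.954: |R|=0.85693 <1
  x=-2.760: |R|=0.77835 <1
  x=-2.129: |R|=0.49320 <1
  x=-1.963: |R|=0.40959 <1
  x=-3.927: |R|=1.19951 >1
  x=-3.708: |R|=1.12908 >1
  x=-3.629: |R|=1.10279 >1
Interval (-3.3333, 0).

z∈(-3.3333,0).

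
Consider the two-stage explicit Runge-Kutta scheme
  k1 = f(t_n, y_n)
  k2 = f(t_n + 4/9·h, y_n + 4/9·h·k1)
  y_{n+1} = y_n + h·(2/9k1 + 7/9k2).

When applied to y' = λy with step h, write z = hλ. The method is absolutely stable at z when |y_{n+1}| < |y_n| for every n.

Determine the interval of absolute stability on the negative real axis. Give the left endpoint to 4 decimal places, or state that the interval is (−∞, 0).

Set f=λy, z=hλ:
  k1=λy_n ⇒ h·k1=z·y_n;  k2=λ(1+4/9z)y_n ⇒ h·k2=z(1+4/9z)y_n
  y_{n+1}/y_n = 1 + 2/9z + 7/9z(1+4/9z) = 1 + z + 28/81z²
  R(z) = 1 + z + 28/81z².

Solve |R(x)|<1 on ℝ⁻.
x=-1.18: |R|=0.3013
R=1: x+28/81x²=0 ⇒ x=−81/28=-2.8929; min R=1−1/(4·28/81)=0.2768>−1
Confirm numerically:
  x=-2.659: |R|=0.78505 <1
  x=-2.490: |R|=0.65324 <1
  x=-2.012: |R|=0.38736 <1
  x=-3.408: |R|=1.60688 >1
  x=-3.336: |R|=1.51103 >1
  x=-3.227: |R|=1.37274 >1
So |R|<1 on (-2.8929, 0).

z∈(-2.8929,0).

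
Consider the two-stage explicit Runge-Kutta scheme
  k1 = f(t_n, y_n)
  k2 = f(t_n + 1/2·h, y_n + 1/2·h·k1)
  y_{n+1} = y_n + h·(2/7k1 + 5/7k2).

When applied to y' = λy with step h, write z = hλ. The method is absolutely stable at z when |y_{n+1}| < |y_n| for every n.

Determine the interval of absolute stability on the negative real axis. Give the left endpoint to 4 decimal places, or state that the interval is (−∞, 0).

With y'=λy (z=hλ):
  k1=λy_n ⇒ h·k1=z·y_n;  k2=λ(1+1/2z)y_n ⇒ h·k2=z(1+1/2z)y_n
  y_{n+1}/y_n = 1 + 2/7z + 5/7z(1+1/2z) = 1 + z + 5/14z²
  so R(z) = 1 + z + 5/14z².

Find x<0 with |R(x)|<1.
x=-1.47: |R|=0.3018
R=1: x+5/14x²=0 ⇒ x=−14/5=-2.8000; min R=1−1/(4·5/14)=0.3000>−1
Confirm numerically:
  x=-2.754: |R|=0.95476 <1
  x=-2.690: |R|=0.89432 <1
  x=-2.525: |R|=0.75201 <1
  x=-1.199: |R|=0.31443 <1
  x=-3.230: |R|=1.49604 >1
  x=-3.131: |R|=1.37013 >1
Interval (-2.8000, 0).

z∈(-2.8000,0).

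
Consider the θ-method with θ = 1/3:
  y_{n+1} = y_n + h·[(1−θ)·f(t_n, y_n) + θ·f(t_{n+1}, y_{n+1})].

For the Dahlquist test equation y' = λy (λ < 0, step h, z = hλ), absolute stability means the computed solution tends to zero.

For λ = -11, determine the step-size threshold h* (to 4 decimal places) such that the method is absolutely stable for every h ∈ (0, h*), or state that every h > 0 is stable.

(-6.0000,0); λ=-11 ⇒ h* = (6)/11 = 0.5455.

Set f=λy, z=hλ:
  y_{n+1} = y_n + z·[2/3·y_n + 1/3·y_{n+1}] ⇒ (1 − 1/3z)y_{n+1} = (1 + 2/3z)y_n
  Hence R(z) = (1 + 2/3z)/(1 − 1/3z).

Need |R(x)|<1, x<0.
x=-1.15: |R|=0.1687
R=−1: 1+2/3x = −1+1/3x ⇒ -1/3x=2 ⇒ x=2/(-1/3)=-6.0000
Confirm numerically:
  x=-5.361: |R|=0.92357 <1
  x=-5.100: |R|=0.88889 <1
  x=-3.655: |R|=0.64763 <1
  x=-6.492: |R|=1.05183 >1
  x=-6.313: |R|=1.03361 >1
  x=-6.071: |R|=1.00783 >1
Stable set (-6.0000, 0).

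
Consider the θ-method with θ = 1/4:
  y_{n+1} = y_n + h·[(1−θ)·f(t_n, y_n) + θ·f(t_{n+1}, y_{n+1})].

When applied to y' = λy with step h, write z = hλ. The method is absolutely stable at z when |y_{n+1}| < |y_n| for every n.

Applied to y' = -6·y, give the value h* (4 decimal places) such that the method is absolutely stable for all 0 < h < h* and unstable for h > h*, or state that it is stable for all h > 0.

With y'=λy (z=hλ):
  y_{n+1} = y_n + z·[3/4·y_n + 1/4·y_{n+1}] ⇒ (1 − 1/4z)y_{n+1} = (1 + 3/4z)y_n
  ⇒ R(z) = (1 + 3/4z)/(1 − 1/4z).

Find x<0 with |R(x)|<1.
x=-1.03: |R|=0.1809
R=−1: 1+3/4x = −1+1/4x ⇒ -1/2x=2 ⇒ x=2/(-1/2)=-4.0000
Confirm numerically:
  x=-3.843: |R|=0.95996 <1
  x=-3.735: |R|=0.93148 <1
  x=-1.638: |R|=0.16211 <1
  x=-1.605: |R|=0.14541 <1
  x=-4.495: |R|=1.11654 >1
  x=-4.262: |R|=1.06342 >1
  x=-4.158: |R|=1.03873 >1
So |R|<1 on (-4.0000, 0).

(-4.0000,0); λ=-6 ⇒ h* = (4)/6 = 0.6667.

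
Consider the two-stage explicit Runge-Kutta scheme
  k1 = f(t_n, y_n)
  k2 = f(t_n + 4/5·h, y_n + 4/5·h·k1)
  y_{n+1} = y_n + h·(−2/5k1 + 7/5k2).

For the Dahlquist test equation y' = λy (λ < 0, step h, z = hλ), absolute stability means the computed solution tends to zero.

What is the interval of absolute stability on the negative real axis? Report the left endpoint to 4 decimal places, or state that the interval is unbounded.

Set f=λy, z=hλ:
  k1=λy_n ⇒ h·k1=z·y_n;  k2=λ(1+4/5z)y_n ⇒ h·k2=z(1+4/5z)y_n
  y_{n+1}/y_n = 1 − 2/5z + 7/5z(1+4/5z) = 1 + z + 28/25z²
  so R(z) = 1 + z + 28/25z².

Find x<0 with |R(x)|<1.
x=-1.21: |R|=1.4298
R=1: x+28/25x²=0 ⇒ x=−25/28=-0.8929; min R=1−1/(4·28/25)=0.7768>−1
Confirm numerically:
  x=-0.724: |R|=0.86308 <1
  x=-0.588: |R|=0.79923 <1
  x=-0.380: |R|=0.78173 <1
  x=-1.486: |R|=1.98718 >1
  x=-1.298: |R|=1.58898 >1
  x=-1.144: |R|=1.32178 >1
So |R|<1 on (-0.8929, 0).

z∈(-0.8929,0).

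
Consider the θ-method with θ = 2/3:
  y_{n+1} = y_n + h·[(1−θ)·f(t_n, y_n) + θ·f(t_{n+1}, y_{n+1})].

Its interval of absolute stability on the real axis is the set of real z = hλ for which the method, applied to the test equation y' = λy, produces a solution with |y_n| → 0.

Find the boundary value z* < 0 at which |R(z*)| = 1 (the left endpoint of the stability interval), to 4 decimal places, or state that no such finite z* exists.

(−∞, 0) — no finite endpoint.

On y'=λy, z=hλ:
  y_{n+1} = y_n + z·[1/3·y_n + 2/3·y_{n+1}] ⇒ (1 − 2/3z)y_{n+1} = (1 + 1/3z)y_n
  R(z) = (1 + 1/3z)/(1 − 2/3z).

Find x<0 with |R(x)|<1.
x=-1.77: |R|=0.1881
x=-2: |R|=0.1429
x=-10: |R|=0.3043
x=-100: |R|=0.4778
θ=2/3≥1/2 ⇒ |1+1/3x|<|1−2/3x| ∀x<0 ⇒ interval (−∞,0).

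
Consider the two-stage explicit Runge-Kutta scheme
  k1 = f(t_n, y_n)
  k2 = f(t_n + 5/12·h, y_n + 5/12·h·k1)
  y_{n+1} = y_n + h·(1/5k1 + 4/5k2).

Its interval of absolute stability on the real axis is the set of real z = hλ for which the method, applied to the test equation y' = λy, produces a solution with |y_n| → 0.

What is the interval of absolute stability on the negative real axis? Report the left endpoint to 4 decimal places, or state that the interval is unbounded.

Set f=λy, z=hλ:
  k1=λy_n ⇒ h·k1=z·y_n;  k2=λ(1+5/12z)y_n ⇒ h·k2=z(1+5/12z)y_n
  y_{n+1}/y_n = 1 + 1/5z + 4/5z(1+5/12z) = 1 + z + 1/3z²
  R(z) = 1 + z + 1/3z².

Solve |R(x)|<1 on ℝ⁻.
x=-1.58: |R|=0.2521
R=1: x+1/3x²=0 ⇒ x=−3=-3.0000; min R=1−1/(4·1/3)=0.2500>−1
Confirm numerically:
  x=-2.249: |R|=0.43700 <1
  x=-2.219: |R|=0.42232 <1
  x=-2.127: |R|=0.38104 <1
  x=-1.243: |R|=0.27202 <1
  x=-3.315: |R|=1.34807 >1
  x=-3.268: |R|=1.29194 >1
  x=-3.035: |R|=1.03541 >1
Stable set (-3.0000, 0).

z∈(-3.0000,0).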